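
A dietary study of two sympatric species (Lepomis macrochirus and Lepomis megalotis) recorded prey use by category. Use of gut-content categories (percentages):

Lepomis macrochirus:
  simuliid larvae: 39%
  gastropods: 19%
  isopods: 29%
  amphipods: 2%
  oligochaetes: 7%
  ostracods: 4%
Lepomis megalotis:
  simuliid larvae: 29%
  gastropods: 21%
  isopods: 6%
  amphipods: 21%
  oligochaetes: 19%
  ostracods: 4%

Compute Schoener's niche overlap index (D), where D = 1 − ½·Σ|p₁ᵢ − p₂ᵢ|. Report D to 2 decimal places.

Convert percentages to proportions (divide by 100).
Σ|p₁ᵢ − p₂ᵢ| = 0.10 + 0.02 + 0.23 + 0.19 + 0.12 + 0.00 = 0.66
D = 1 − ½ × 0.66 = 1 − 0.330 = 0.6700

0.67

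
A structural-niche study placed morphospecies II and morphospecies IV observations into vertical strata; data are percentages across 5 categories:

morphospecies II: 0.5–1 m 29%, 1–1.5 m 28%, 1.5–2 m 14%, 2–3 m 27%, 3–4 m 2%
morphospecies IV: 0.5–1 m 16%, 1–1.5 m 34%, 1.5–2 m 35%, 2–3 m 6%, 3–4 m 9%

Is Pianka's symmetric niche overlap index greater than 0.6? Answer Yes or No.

Convert percentages to proportions (divide by 100).
Σ p₁ᵢp₂ᵢ = 0.0464 + 0.0952 + 0.0490 + 0.0162 + 0.0018 = 0.2086
Σp_1ᵢ² = 0.29² + 0.28² + 0.14² + 0.27² + 0.02² = 0.0841 + 0.0784 + 0.0196 + 0.0729 + 0.0004 = 0.2554
Σp_2ᵢ² = 0.16² + 0.34² + 0.35² + 0.06² + 0.09² = 0.0256 + 0.1156 + 0.1225 + 0.0036 + 0.0081 = 0.2754
O = 0.2086 / √(0.2554 × 0.2754) = 0.2086 / 0.26521 = 0.7865
O = 0.7865 > 0.6 → Yes.

Yes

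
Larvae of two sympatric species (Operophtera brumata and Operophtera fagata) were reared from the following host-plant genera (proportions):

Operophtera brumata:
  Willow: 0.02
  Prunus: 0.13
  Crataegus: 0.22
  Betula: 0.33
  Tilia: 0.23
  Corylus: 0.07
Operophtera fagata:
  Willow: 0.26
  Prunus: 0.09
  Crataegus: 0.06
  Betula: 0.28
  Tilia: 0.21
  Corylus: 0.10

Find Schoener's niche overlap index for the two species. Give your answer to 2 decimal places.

0.73

Σ|p₁ᵢ − p₂ᵢ| = 0.24 + 0.04 + 0.16 + 0.05 + 0.02 + 0.03 = 0.54
D = 1 − ½ × 0.54 = 1 − 0.270 = 0.7300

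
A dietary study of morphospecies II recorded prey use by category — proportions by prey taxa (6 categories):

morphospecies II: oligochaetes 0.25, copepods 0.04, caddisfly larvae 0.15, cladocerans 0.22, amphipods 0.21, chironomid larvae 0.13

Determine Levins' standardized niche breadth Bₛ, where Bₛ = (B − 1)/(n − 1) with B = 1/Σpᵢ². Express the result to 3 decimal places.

0.820

Σpᵢ² = 0.25² + 0.04² + 0.15² + 0.22² + 0.21² + 0.13² = 0.0625 + 0.0016 + 0.0225 + 0.0484 + 0.0441 + 0.0169 = 0.1960
B = 1 / 0.1960 = 5.10204
Bₛ = (B − 1)/(n − 1) = (5.10204 − 1)/(6 − 1) = 4.10204/5 = 0.82041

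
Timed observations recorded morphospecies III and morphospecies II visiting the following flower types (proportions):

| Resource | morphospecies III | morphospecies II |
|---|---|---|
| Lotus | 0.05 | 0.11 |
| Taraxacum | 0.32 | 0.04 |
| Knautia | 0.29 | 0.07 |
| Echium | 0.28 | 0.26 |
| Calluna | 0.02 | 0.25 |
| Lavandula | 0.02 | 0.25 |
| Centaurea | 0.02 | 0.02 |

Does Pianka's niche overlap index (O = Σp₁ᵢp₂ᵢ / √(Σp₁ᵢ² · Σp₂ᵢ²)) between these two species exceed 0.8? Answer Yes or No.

No

Σ p₁ᵢp₂ᵢ = 0.0055 + 0.0128 + 0.0203 + 0.0728 + 0.0050 + 0.0050 + 0.0004 = 0.1218
Σp_1ᵢ² = 0.05² + 0.32² + 0.29² + 0.28² + 0.02² + 0.02² + 0.02² = 0.0025 + 0.1024 + 0.0841 + 0.0784 + 0.0004 + 0.0004 + 0.0004 = 0.2686
Σp_2ᵢ² = 0.11² + 0.04² + 0.07² + 0.26² + 0.25² + 0.25² + 0.02² = 0.0121 + 0.0016 + 0.0049 + 0.0676 + 0.0625 + 0.0625 + 0.0004 = 0.2116
O = 0.1218 / √(0.2686 × 0.2116) = 0.1218 / 0.23840 = 0.5109
O = 0.5109 < 0.8 → No.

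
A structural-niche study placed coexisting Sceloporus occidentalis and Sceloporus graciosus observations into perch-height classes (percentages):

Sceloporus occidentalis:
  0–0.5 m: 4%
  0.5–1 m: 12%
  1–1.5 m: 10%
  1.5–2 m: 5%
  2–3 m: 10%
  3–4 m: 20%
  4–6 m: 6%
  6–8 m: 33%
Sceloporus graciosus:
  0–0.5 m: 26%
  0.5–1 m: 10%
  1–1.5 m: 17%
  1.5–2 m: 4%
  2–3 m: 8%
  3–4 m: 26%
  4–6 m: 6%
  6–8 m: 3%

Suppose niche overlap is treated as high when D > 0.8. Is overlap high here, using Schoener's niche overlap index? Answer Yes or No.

No

Convert percentages to proportions (divide by 100).
Σ|p₁ᵢ − p₂ᵢ| = 0.22 + 0.02 + 0.07 + 0.01 + 0.02 + 0.06 + 0.00 + 0.30 = 0.70
D = 1 − ½ × 0.70 = 1 − 0.350 = 0.6500
D = 0.6500 < 0.8 → No.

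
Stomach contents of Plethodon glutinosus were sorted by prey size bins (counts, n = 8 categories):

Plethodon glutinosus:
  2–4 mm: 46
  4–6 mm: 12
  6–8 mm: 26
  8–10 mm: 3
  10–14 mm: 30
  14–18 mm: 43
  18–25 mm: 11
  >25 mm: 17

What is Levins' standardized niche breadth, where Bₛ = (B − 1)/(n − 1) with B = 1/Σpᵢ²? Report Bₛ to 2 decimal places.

Proportions for Plethodon glutinosus (n=188): 46/188=0.2447, 12/188=0.0638, 26/188=0.1383, 3/188=0.0160, 30/188=0.1596, 43/188=0.2287, 11/188=0.0585, 17/188=0.0904
Σpᵢ² = 0.2447² + 0.0638² + 0.1383² + 0.0160² + 0.1596² + 0.2287² + 0.0585² + 0.0904² = 0.059878 + 0.004070 + 0.019127 + 0.000256 + 0.025472 + 0.052304 + 0.003422 + 0.008172 = 0.172701
B = 1 / 0.172701 = 5.7904
Bₛ = (B − 1)/(n − 1) = (5.7904 − 1)/(8 − 1) = 4.7904/7 = 0.6843

0.68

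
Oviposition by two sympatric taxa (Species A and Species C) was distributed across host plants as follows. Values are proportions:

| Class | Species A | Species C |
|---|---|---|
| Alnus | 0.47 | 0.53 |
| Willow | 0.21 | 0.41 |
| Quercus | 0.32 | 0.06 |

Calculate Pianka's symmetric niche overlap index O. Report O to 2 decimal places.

Σ p₁ᵢp₂ᵢ = 0.2491 + 0.0861 + 0.0192 = 0.3544
Σp_1ᵢ² = 0.47² + 0.21² + 0.32² = 0.2209 + 0.0441 + 0.1024 = 0.3674
Σp_2ᵢ² = 0.53² + 0.41² + 0.06² = 0.2809 + 0.1681 + 0.0036 = 0.4526
O = 0.3544 / √(0.3674 × 0.4526) = 0.3544 / 0.40778 = 0.8691

0.87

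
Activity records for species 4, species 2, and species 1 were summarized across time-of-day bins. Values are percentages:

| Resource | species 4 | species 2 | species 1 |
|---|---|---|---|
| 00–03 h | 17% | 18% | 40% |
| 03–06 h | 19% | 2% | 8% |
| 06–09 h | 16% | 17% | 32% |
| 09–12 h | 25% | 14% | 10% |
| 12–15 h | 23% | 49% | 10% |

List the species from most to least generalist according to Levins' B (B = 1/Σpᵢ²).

species 4 > species 1 > species 2

Convert percentages to proportions (divide by 100).
Σp_4ᵢ² = 0.17² + 0.19² + 0.16² + 0.25² + 0.23² = 0.0289 + 0.0361 + 0.0256 + 0.0625 + 0.0529 = 0.2060
B_4 = 1 / 0.2060 = 4.8544
Σp_2ᵢ² = 0.18² + 0.02² + 0.17² + 0.14² + 0.49² = 0.0324 + 0.0004 + 0.0289 + 0.0196 + 0.2401 = 0.3214
B_2 = 1 / 0.3214 = 3.1114
Σp_1ᵢ² = 0.40² + 0.08² + 0.32² + 0.10² + 0.10² = 0.1600 + 0.0064 + 0.1024 + 0.0100 + 0.0100 = 0.2888
B_1 = 1 / 0.2888 = 3.4626
Ranking by B (broadest → narrowest): species 4 (4.85) > species 1 (3.46) > species 2 (3.11)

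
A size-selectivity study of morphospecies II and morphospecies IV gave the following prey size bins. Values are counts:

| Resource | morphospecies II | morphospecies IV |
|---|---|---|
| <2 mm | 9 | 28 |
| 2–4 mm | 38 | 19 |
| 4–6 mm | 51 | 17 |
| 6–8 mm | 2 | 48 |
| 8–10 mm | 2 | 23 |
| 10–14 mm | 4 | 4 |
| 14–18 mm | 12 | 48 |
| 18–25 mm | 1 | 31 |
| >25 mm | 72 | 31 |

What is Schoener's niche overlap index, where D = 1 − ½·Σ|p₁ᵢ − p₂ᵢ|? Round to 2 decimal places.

Proportions for morphospecies II (n=191): 9/191=0.0471, 38/191=0.1990, 51/191=0.2670, 2/191=0.0105, 2/191=0.0105, 4/191=0.0209, 12/191=0.0628, 1/191=0.0052, 72/191=0.3770
Proportions for morphospecies IV (n=249): 28/249=0.1124, 19/249=0.0763, 17/249=0.0683, 48/249=0.1928, 23/249=0.0924, 4/249=0.0161, 48/249=0.1928, 31/249=0.1245, 31/249=0.1245
Σ|p₁ᵢ − p₂ᵢ| = 0.0653 + 0.1227 + 0.1987 + 0.1823 + 0.0819 + 0.0048 + 0.1300 + 0.1193 + 0.2525 = 1.1575
D = 1 − ½ × 1.1575 = 1 − 0.57875 = 0.42125

0.42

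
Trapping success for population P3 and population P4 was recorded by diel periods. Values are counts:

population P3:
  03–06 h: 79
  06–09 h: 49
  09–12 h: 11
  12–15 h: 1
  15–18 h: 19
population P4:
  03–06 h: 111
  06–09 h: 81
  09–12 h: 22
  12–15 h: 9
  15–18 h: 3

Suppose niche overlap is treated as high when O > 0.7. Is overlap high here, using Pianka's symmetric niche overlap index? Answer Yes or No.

Proportions for population P3 (n=159): 79/159=0.4969, 49/159=0.3082, 11/159=0.0692, 1/159=0.0063, 19/159=0.1195
Proportions for population P4 (n=226): 111/226=0.4912, 81/226=0.3584, 22/226=0.0973, 9/226=0.0398, 3/226=0.0133
Σ p₁ᵢp₂ᵢ = 0.244077 + 0.110459 + 0.006733 + 0.000251 + 0.001589 = 0.363109
Σp_1ᵢ² = 0.4969² + 0.3082² + 0.0692² + 0.0063² + 0.1195² = 0.246910 + 0.094987 + 0.004789 + 0.000040 + 0.014280 = 0.361006
Σp_2ᵢ² = 0.4912² + 0.3584² + 0.0973² + 0.0398² + 0.0133² = 0.241277 + 0.128451 + 0.009467 + 0.001584 + 0.000177 = 0.380956
O = 0.363109 / √(0.361006 × 0.380956) = 0.363109 / 0.3708469 = 0.9791
O = 0.9791 > 0.7 → Yes.

Yes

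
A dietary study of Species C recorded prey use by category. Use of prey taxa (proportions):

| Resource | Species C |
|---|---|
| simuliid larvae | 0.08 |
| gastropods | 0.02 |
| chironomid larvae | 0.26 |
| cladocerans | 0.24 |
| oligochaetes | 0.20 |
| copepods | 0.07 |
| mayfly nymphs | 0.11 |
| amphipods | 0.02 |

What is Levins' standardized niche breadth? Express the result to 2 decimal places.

0.61

Σpᵢ² = 0.08² + 0.02² + 0.26² + 0.24² + 0.20² + 0.07² + 0.11² + 0.02² = 0.0064 + 0.0004 + 0.0676 + 0.0576 + 0.0400 + 0.0049 + 0.0121 + 0.0004 = 0.1894
B = 1 / 0.1894 = 5.2798
Bₛ = (B − 1)/(n − 1) = (5.2798 − 1)/(8 − 1) = 4.2798/7 = 0.6114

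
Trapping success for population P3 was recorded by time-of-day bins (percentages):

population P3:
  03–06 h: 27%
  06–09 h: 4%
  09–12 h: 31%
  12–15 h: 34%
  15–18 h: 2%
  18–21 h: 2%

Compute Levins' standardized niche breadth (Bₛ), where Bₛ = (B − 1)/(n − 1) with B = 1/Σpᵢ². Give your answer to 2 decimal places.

0.50

Convert percentages to proportions (divide by 100).
Σpᵢ² = 0.27² + 0.04² + 0.31² + 0.34² + 0.02² + 0.02² = 0.0729 + 0.0016 + 0.0961 + 0.1156 + 0.0004 + 0.0004 = 0.2870
B = 1 / 0.2870 = 3.4843
Bₛ = (B − 1)/(n − 1) = (3.4843 − 1)/(6 − 1) = 2.4843/5 = 0.4969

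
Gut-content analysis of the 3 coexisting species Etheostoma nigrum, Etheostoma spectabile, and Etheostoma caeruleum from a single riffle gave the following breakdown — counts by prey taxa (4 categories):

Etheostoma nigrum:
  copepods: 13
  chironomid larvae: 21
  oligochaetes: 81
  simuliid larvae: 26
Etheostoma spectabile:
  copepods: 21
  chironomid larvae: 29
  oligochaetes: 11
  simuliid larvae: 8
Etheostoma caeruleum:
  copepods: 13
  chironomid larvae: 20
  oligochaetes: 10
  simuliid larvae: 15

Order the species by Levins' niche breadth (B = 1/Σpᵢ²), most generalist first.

Etheostoma caeruleum > Etheostoma spectabile > Etheostoma nigrum

Proportions for Etheostoma nigrum (n=141): 13/141=0.0922, 21/141=0.1489, 81/141=0.5745, 26/141=0.1844
Proportions for Etheostoma spectabile (n=69): 21/69=0.3043, 29/69=0.4203, 11/69=0.1594, 8/69=0.1159
Proportions for Etheostoma caeruleum (n=58): 13/58=0.2241, 20/58=0.3448, 10/58=0.1724, 15/58=0.2586
Σp_nigrᵢ² = 0.0922² + 0.1489² + 0.5745² + 0.1844² = 0.008501 + 0.022171 + 0.330050 + 0.034003 = 0.394725
B_nigr = 1 / 0.394725 = 2.5334
Σp_specᵢ² = 0.3043² + 0.4203² + 0.1594² + 0.1159² = 0.092598 + 0.176652 + 0.025408 + 0.013433 = 0.308091
B_spec = 1 / 0.308091 = 3.2458
Σp_caerᵢ² = 0.2241² + 0.3448² + 0.1724² + 0.2586² = 0.050221 + 0.118887 + 0.029722 + 0.066874 = 0.265704
B_caer = 1 / 0.265704 = 3.7636
Ranking by B (broadest → narrowest): Etheostoma caeruleum (3.76) > Etheostoma spectabile (3.25) > Etheostoma nigrum (2.53)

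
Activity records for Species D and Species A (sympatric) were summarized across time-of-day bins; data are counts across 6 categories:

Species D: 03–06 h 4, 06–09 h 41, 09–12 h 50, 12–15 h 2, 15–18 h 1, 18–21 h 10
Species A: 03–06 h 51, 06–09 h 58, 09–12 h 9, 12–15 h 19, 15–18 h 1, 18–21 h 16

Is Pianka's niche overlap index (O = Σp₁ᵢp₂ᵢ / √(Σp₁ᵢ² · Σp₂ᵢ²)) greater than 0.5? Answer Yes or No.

Yes

Proportions for Species D (n=108): 4/108=0.0370, 41/108=0.3796, 50/108=0.4630, 2/108=0.0185, 1/108=0.0093, 10/108=0.0926
Proportions for Species A (n=154): 51/154=0.3312, 58/154=0.3766, 9/154=0.0584, 19/154=0.1234, 1/154=0.0065, 16/154=0.1039
Σ p₁ᵢp₂ᵢ = 0.012254 + 0.142957 + 0.027039 + 0.002283 + 0.000060 + 0.009621 = 0.194214
Σp_1ᵢ² = 0.0370² + 0.3796² + 0.4630² + 0.0185² + 0.0093² + 0.0926² = 0.001369 + 0.144096 + 0.214369 + 0.000342 + 0.000086 + 0.008575 = 0.368837
Σp_2ᵢ² = 0.3312² + 0.3766² + 0.0584² + 0.1234² + 0.0065² + 0.1039² = 0.109693 + 0.141828 + 0.003411 + 0.015228 + 0.000042 + 0.010795 = 0.280997
O = 0.194214 / √(0.368837 × 0.280997) = 0.194214 / 0.3219349 = 0.6033
O = 0.6033 > 0.5 → Yes.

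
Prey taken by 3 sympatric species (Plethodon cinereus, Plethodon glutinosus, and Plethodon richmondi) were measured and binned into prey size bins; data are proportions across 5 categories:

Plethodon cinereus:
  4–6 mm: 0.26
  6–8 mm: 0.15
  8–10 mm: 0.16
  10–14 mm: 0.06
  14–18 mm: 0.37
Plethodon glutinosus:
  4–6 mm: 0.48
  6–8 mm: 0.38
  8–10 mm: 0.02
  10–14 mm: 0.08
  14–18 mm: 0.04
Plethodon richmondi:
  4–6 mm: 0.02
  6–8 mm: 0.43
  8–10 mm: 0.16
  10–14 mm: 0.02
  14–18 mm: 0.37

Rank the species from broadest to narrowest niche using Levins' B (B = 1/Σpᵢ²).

Σp_cineᵢ² = 0.26² + 0.15² + 0.16² + 0.06² + 0.37² = 0.0676 + 0.0225 + 0.0256 + 0.0036 + 0.1369 = 0.2562
B_cine = 1 / 0.2562 = 3.9032
Σp_glutᵢ² = 0.48² + 0.38² + 0.02² + 0.08² + 0.04² = 0.2304 + 0.1444 + 0.0004 + 0.0064 + 0.0016 = 0.3832
B_glut = 1 / 0.3832 = 2.6096
Σp_richᵢ² = 0.02² + 0.43² + 0.16² + 0.02² + 0.37² = 0.0004 + 0.1849 + 0.0256 + 0.0004 + 0.1369 = 0.3482
B_rich = 1 / 0.3482 = 2.8719
Ranking by B (broadest → narrowest): Plethodon cinereus (3.90) > Plethodon richmondi (2.87) > Plethodon glutinosus (2.61)

Plethodon cinereus > Plethodon richmondi > Plethodon glutinosus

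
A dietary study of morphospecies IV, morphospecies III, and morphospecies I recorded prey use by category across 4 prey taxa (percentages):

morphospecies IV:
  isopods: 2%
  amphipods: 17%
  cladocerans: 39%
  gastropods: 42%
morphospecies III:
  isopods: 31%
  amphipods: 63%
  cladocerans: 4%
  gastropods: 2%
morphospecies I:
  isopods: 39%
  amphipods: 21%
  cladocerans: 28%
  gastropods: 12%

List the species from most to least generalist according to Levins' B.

Convert percentages to proportions (divide by 100).
Σp_IVᵢ² = 0.02² + 0.17² + 0.39² + 0.42² = 0.0004 + 0.0289 + 0.1521 + 0.1764 = 0.3578
B_IV = 1 / 0.3578 = 2.7949
Σp_IIIᵢ² = 0.31² + 0.63² + 0.04² + 0.02² = 0.0961 + 0.3969 + 0.0016 + 0.0004 = 0.4950
B_III = 1 / 0.4950 = 2.0202
Σp_Iᵢ² = 0.39² + 0.21² + 0.28² + 0.12² = 0.1521 + 0.0441 + 0.0784 + 0.0144 = 0.2890
B_I = 1 / 0.2890 = 3.4602
Ranking by B (broadest → narrowest): morphospecies I (3.46) > morphospecies IV (2.79) > morphospecies III (2.02)

morphospecies I > morphospecies IV > morphospecies III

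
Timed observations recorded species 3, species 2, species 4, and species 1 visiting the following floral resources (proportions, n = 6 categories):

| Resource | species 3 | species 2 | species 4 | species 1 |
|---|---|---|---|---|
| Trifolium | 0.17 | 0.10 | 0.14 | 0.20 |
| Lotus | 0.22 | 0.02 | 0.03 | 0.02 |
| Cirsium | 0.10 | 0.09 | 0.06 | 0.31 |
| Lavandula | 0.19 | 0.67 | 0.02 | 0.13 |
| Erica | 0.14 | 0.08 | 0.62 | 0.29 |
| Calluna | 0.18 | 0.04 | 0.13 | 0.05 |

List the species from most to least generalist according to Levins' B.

species 3 > species 1 > species 4 > species 2

Σp_3ᵢ² = 0.17² + 0.22² + 0.10² + 0.19² + 0.14² + 0.18² = 0.0289 + 0.0484 + 0.0100 + 0.0361 + 0.0196 + 0.0324 = 0.1754
B_3 = 1 / 0.1754 = 5.7013
Σp_2ᵢ² = 0.10² + 0.02² + 0.09² + 0.67² + 0.08² + 0.04² = 0.0100 + 0.0004 + 0.0081 + 0.4489 + 0.0064 + 0.0016 = 0.4754
B_2 = 1 / 0.4754 = 2.1035
Σp_4ᵢ² = 0.14² + 0.03² + 0.06² + 0.02² + 0.62² + 0.13² = 0.0196 + 0.0009 + 0.0036 + 0.0004 + 0.3844 + 0.0169 = 0.4258
B_4 = 1 / 0.4258 = 2.3485
Σp_1ᵢ² = 0.20² + 0.02² + 0.31² + 0.13² + 0.29² + 0.05² = 0.0400 + 0.0004 + 0.0961 + 0.0169 + 0.0841 + 0.0025 = 0.2400
B_1 = 1 / 0.2400 = 4.1667
Ranking by B (broadest → narrowest): species 3 (5.70) > species 1 (4.17) > species 4 (2.35) > species 2 (2.10)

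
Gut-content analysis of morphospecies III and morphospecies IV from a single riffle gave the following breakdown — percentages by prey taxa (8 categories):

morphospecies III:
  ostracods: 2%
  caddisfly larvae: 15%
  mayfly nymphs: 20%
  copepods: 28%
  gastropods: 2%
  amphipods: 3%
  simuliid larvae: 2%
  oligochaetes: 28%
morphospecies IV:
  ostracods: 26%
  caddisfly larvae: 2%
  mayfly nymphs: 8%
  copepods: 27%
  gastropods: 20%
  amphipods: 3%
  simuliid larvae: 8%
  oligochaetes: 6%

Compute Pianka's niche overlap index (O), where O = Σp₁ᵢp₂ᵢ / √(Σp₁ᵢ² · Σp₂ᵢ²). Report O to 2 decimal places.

Convert percentages to proportions (divide by 100).
Σ p₁ᵢp₂ᵢ = 0.0052 + 0.0030 + 0.0160 + 0.0756 + 0.0040 + 0.0009 + 0.0016 + 0.0168 = 0.1231
Σp_1ᵢ² = 0.02² + 0.15² + 0.20² + 0.28² + 0.02² + 0.03² + 0.02² + 0.28² = 0.0004 + 0.0225 + 0.0400 + 0.0784 + 0.0004 + 0.0009 + 0.0004 + 0.0784 = 0.2214
Σp_2ᵢ² = 0.26² + 0.02² + 0.08² + 0.27² + 0.20² + 0.03² + 0.08² + 0.06² = 0.0676 + 0.0004 + 0.0064 + 0.0729 + 0.0400 + 0.0009 + 0.0064 + 0.0036 = 0.1982
O = 0.1231 / √(0.2214 × 0.1982) = 0.1231 / 0.20948 = 0.5876

0.59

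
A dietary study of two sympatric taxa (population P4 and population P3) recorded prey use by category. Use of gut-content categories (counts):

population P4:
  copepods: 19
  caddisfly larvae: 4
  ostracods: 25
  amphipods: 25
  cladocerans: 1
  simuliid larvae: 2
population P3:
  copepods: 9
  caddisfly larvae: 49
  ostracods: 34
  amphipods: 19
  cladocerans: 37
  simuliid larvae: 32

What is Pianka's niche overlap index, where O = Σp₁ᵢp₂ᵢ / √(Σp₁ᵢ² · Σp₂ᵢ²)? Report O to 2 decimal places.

0.56

Proportions for population P4 (n=76): 19/76=0.2500, 4/76=0.0526, 25/76=0.3289, 25/76=0.3289, 1/76=0.0132, 2/76=0.0263
Proportions for population P3 (n=180): 9/180=0.0500, 49/180=0.2722, 34/180=0.1889, 19/180=0.1056, 37/180=0.2056, 32/180=0.1778
Σ p₁ᵢp₂ᵢ = 0.012500 + 0.014318 + 0.062129 + 0.034732 + 0.002714 + 0.004676 = 0.131069
Σp_1ᵢ² = 0.2500² + 0.0526² + 0.3289² + 0.3289² + 0.0132² + 0.0263² = 0.062500 + 0.002767 + 0.108175 + 0.108175 + 0.000174 + 0.000692 = 0.282483
Σp_2ᵢ² = 0.0500² + 0.2722² + 0.1889² + 0.1056² + 0.2056² + 0.1778² = 0.002500 + 0.074093 + 0.035683 + 0.011151 + 0.042271 + 0.031613 = 0.197311
O = 0.131069 / √(0.282483 × 0.197311) = 0.131069 / 0.2360869 = 0.5552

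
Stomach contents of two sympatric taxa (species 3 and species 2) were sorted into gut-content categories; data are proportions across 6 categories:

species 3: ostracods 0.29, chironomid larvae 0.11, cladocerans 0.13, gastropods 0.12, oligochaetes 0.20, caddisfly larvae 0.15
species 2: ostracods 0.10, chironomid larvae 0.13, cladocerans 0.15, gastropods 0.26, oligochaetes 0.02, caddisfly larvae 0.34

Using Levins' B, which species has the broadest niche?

Σp_3ᵢ² = 0.29² + 0.11² + 0.13² + 0.12² + 0.20² + 0.15² = 0.0841 + 0.0121 + 0.0169 + 0.0144 + 0.0400 + 0.0225 = 0.1900
B_3 = 1 / 0.1900 = 5.2632
Σp_2ᵢ² = 0.10² + 0.13² + 0.15² + 0.26² + 0.02² + 0.34² = 0.0100 + 0.0169 + 0.0225 + 0.0676 + 0.0004 + 0.1156 = 0.2330
B_2 = 1 / 0.2330 = 4.2918
Highest B → broadest niche (most generalist): species 3 (B = 5.26).

species 3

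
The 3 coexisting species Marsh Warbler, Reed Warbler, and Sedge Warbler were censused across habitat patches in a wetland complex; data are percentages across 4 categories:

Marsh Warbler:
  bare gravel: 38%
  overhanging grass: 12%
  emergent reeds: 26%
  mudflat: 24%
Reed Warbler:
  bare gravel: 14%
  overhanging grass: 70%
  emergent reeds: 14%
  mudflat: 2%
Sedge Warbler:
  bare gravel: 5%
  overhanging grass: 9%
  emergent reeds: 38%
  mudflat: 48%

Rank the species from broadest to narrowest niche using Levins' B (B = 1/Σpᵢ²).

Marsh Warbler > Sedge Warbler > Reed Warbler

Convert percentages to proportions (divide by 100).
Σp_Marsᵢ² = 0.38² + 0.12² + 0.26² + 0.24² = 0.1444 + 0.0144 + 0.0676 + 0.0576 = 0.2840
B_Mars = 1 / 0.2840 = 3.5211
Σp_Reedᵢ² = 0.14² + 0.70² + 0.14² + 0.02² = 0.0196 + 0.4900 + 0.0196 + 0.0004 = 0.5296
B_Reed = 1 / 0.5296 = 1.8882
Σp_Sedgᵢ² = 0.05² + 0.09² + 0.38² + 0.48² = 0.0025 + 0.0081 + 0.1444 + 0.2304 = 0.3854
B_Sedg = 1 / 0.3854 = 2.5947
Ranking by B (broadest → narrowest): Marsh Warbler (3.52) > Sedge Warbler (2.59) > Reed Warbler (1.89)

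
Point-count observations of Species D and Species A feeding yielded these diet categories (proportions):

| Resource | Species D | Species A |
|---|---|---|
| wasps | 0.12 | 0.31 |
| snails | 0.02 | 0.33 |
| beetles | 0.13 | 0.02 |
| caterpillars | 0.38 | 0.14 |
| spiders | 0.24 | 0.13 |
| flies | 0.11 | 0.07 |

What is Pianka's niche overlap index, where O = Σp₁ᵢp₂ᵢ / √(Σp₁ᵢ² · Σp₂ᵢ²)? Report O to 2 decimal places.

Σ p₁ᵢp₂ᵢ = 0.0372 + 0.0066 + 0.0026 + 0.0532 + 0.0312 + 0.0077 = 0.1385
Σp_1ᵢ² = 0.12² + 0.02² + 0.13² + 0.38² + 0.24² + 0.11² = 0.0144 + 0.0004 + 0.0169 + 0.1444 + 0.0576 + 0.0121 = 0.2458
Σp_2ᵢ² = 0.31² + 0.33² + 0.02² + 0.14² + 0.13² + 0.07² = 0.0961 + 0.1089 + 0.0004 + 0.0196 + 0.0169 + 0.0049 = 0.2468
O = 0.1385 / √(0.2458 × 0.2468) = 0.1385 / 0.24630 = 0.5623

0.56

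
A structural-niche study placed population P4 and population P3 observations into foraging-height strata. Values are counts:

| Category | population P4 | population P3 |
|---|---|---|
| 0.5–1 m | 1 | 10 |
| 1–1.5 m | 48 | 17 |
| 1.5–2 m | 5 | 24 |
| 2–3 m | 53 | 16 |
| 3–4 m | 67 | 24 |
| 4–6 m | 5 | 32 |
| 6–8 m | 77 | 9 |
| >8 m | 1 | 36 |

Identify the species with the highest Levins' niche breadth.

population P3

Proportions for population P4 (n=257): 1/257=0.0039, 48/257=0.1868, 5/257=0.0195, 53/257=0.2062, 67/257=0.2607, 5/257=0.0195, 77/257=0.2996, 1/257=0.0039
Proportions for population P3 (n=168): 10/168=0.0595, 17/168=0.1012, 24/168=0.1429, 16/168=0.0952, 24/168=0.1429, 32/168=0.1905, 9/168=0.0536, 36/168=0.2143
Σp_P4ᵢ² = 0.0039² + 0.1868² + 0.0195² + 0.2062² + 0.2607² + 0.0195² + 0.2996² + 0.0039² = 0.000015 + 0.034894 + 0.000380 + 0.042518 + 0.067964 + 0.000380 + 0.089760 + 0.000015 = 0.235926
B_P4 = 1 / 0.235926 = 4.2386
Σp_P3ᵢ² = 0.0595² + 0.1012² + 0.1429² + 0.0952² + 0.1429² + 0.1905² + 0.0536² + 0.2143² = 0.003540 + 0.010241 + 0.020420 + 0.009063 + 0.020420 + 0.036290 + 0.002873 + 0.045924 = 0.148771
B_P3 = 1 / 0.148771 = 6.7217
Highest B → broadest niche (most generalist): population P3 (B = 6.72).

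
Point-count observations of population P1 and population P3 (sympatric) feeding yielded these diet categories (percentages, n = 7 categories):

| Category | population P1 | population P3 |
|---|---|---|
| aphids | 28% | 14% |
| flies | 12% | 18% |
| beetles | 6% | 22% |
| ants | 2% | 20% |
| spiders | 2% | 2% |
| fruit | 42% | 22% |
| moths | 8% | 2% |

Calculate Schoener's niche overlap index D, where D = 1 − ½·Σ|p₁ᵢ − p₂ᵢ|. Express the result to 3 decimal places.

Convert percentages to proportions (divide by 100).
Σ|p₁ᵢ − p₂ᵢ| = 0.14 + 0.06 + 0.16 + 0.18 + 0.00 + 0.20 + 0.06 = 0.80
D = 1 − ½ × 0.80 = 1 − 0.400 = 0.60000

0.600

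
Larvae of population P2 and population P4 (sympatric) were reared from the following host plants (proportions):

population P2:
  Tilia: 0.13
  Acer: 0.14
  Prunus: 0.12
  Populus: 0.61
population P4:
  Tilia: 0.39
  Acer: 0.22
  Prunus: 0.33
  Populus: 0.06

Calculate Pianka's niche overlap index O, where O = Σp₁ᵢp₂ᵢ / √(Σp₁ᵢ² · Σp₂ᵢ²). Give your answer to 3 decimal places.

0.433

Σ p₁ᵢp₂ᵢ = 0.0507 + 0.0308 + 0.0396 + 0.0366 = 0.1577
Σp_1ᵢ² = 0.13² + 0.14² + 0.12² + 0.61² = 0.0169 + 0.0196 + 0.0144 + 0.3721 = 0.4230
Σp_2ᵢ² = 0.39² + 0.22² + 0.33² + 0.06² = 0.1521 + 0.0484 + 0.1089 + 0.0036 = 0.3130
O = 0.1577 / √(0.4230 × 0.3130) = 0.1577 / 0.363867 = 0.43340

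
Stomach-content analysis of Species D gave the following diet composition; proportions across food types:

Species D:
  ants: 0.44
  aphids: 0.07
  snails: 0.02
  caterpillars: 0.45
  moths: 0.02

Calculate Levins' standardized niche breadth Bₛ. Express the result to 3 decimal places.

0.372

Σpᵢ² = 0.44² + 0.07² + 0.02² + 0.45² + 0.02² = 0.1936 + 0.0049 + 0.0004 + 0.2025 + 0.0004 = 0.4018
B = 1 / 0.4018 = 2.48880
Bₛ = (B − 1)/(n − 1) = (2.48880 − 1)/(5 − 1) = 1.48880/4 = 0.37220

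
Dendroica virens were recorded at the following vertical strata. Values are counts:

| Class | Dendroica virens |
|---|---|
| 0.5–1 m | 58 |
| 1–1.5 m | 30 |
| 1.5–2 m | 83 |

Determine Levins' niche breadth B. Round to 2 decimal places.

2.62

Proportions for Dendroica virens (n=171): 58/171=0.3392, 30/171=0.1754, 83/171=0.4854
Σpᵢ² = 0.3392² + 0.1754² + 0.4854² = 0.115057 + 0.030765 + 0.235613 = 0.381435
B = 1 / 0.381435 = 2.6217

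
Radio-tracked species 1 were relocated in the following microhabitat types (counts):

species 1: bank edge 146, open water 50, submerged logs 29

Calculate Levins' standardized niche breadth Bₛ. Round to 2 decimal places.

0.53

Proportions for species 1 (n=225): 146/225=0.6489, 50/225=0.2222, 29/225=0.1289
Σpᵢ² = 0.6489² + 0.2222² + 0.1289² = 0.421071 + 0.049373 + 0.016615 = 0.487059
B = 1 / 0.487059 = 2.0531
Bₛ = (B − 1)/(n − 1) = (2.0531 − 1)/(3 − 1) = 1.0531/2 = 0.5266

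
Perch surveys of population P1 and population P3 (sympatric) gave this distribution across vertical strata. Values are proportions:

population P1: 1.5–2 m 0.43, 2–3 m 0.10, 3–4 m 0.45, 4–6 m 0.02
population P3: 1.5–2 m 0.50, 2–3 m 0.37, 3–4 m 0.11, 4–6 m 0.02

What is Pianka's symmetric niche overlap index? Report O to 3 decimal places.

0.757

Σ p₁ᵢp₂ᵢ = 0.2150 + 0.0370 + 0.0495 + 0.0004 = 0.3019
Σp_1ᵢ² = 0.43² + 0.10² + 0.45² + 0.02² = 0.1849 + 0.0100 + 0.2025 + 0.0004 = 0.3978
Σp_2ᵢ² = 0.50² + 0.37² + 0.11² + 0.02² = 0.2500 + 0.1369 + 0.0121 + 0.0004 = 0.3994
O = 0.3019 / √(0.3978 × 0.3994) = 0.3019 / 0.398599 = 0.75740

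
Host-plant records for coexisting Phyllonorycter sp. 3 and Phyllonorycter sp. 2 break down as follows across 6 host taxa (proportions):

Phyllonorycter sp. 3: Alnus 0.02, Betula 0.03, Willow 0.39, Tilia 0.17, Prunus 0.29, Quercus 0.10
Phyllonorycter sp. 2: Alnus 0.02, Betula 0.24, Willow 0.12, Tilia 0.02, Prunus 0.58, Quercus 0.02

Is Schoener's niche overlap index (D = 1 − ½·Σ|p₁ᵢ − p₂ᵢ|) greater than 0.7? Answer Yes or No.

No

Σ|p₁ᵢ − p₂ᵢ| = 0.00 + 0.21 + 0.27 + 0.15 + 0.29 + 0.08 = 1.00
D = 1 − ½ × 1.00 = 1 − 0.500 = 0.5000
D = 0.5000 < 0.7 → No.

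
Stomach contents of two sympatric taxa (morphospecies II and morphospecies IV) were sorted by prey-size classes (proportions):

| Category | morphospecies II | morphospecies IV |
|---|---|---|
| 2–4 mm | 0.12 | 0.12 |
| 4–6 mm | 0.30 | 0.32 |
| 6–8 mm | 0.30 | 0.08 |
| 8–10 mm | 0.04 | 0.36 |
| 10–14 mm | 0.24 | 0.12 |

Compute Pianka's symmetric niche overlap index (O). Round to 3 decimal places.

0.682

Σ p₁ᵢp₂ᵢ = 0.0144 + 0.0960 + 0.0240 + 0.0144 + 0.0288 = 0.1776
Σp_1ᵢ² = 0.12² + 0.30² + 0.30² + 0.04² + 0.24² = 0.0144 + 0.0900 + 0.0900 + 0.0016 + 0.0576 = 0.2536
Σp_2ᵢ² = 0.12² + 0.32² + 0.08² + 0.36² + 0.12² = 0.0144 + 0.1024 + 0.0064 + 0.1296 + 0.0144 = 0.2672
O = 0.1776 / √(0.2536 × 0.2672) = 0.1776 / 0.260311 = 0.68226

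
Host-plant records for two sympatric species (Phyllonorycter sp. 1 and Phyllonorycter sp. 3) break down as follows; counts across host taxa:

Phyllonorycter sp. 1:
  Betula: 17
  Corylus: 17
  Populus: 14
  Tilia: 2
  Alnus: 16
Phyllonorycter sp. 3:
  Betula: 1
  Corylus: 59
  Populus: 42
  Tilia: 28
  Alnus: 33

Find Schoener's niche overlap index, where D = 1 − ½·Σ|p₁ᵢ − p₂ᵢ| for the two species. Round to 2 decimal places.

Proportions for Phyllonorycter sp. 1 (n=66): 17/66=0.2576, 17/66=0.2576, 14/66=0.2121, 2/66=0.0303, 16/66=0.2424
Proportions for Phyllonorycter sp. 3 (n=163): 1/163=0.0061, 59/163=0.3620, 42/163=0.2577, 28/163=0.1718, 33/163=0.2025
Σ|p₁ᵢ − p₂ᵢ| = 0.2515 + 0.1044 + 0.0456 + 0.1415 + 0.0399 = 0.5829
D = 1 − ½ × 0.5829 = 1 − 0.29145 = 0.70855

0.71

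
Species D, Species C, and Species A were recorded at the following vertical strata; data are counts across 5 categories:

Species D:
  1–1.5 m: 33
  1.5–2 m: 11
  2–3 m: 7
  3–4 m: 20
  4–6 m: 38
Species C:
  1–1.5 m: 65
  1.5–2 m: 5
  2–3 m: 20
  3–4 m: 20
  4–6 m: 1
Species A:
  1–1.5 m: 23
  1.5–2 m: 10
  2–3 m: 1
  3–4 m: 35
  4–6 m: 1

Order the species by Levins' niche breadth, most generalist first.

Species D > Species A > Species C

Proportions for Species D (n=109): 33/109=0.3028, 11/109=0.1009, 7/109=0.0642, 20/109=0.1835, 38/109=0.3486
Proportions for Species C (n=111): 65/111=0.5856, 5/111=0.0450, 20/111=0.1802, 20/111=0.1802, 1/111=0.0090
Proportions for Species A (n=70): 23/70=0.3286, 10/70=0.1429, 1/70=0.0143, 35/70=0.5000, 1/70=0.0143
Σp_Dᵢ² = 0.3028² + 0.1009² + 0.0642² + 0.1835² + 0.3486² = 0.091688 + 0.010181 + 0.004122 + 0.033672 + 0.121522 = 0.261185
B_D = 1 / 0.261185 = 3.8287
Σp_Cᵢ² = 0.5856² + 0.0450² + 0.1802² + 0.1802² + 0.0090² = 0.342927 + 0.002025 + 0.032472 + 0.032472 + 0.000081 = 0.409977
B_C = 1 / 0.409977 = 2.4392
Σp_Aᵢ² = 0.3286² + 0.1429² + 0.0143² + 0.5000² + 0.0143² = 0.107978 + 0.020420 + 0.000204 + 0.250000 + 0.000204 = 0.378806
B_A = 1 / 0.378806 = 2.6399
Ranking by B (broadest → narrowest): Species D (3.83) > Species A (2.64) > Species C (2.44)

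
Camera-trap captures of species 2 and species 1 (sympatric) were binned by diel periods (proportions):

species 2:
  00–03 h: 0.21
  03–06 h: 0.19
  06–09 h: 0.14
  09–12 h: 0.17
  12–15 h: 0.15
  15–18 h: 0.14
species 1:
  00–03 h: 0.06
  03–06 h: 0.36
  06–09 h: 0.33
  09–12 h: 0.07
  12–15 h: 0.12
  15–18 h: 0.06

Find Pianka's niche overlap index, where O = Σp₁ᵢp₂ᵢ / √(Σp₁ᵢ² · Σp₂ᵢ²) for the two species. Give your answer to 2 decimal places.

0.78

Σ p₁ᵢp₂ᵢ = 0.0126 + 0.0684 + 0.0462 + 0.0119 + 0.0180 + 0.0084 = 0.1655
Σp_1ᵢ² = 0.21² + 0.19² + 0.14² + 0.17² + 0.15² + 0.14² = 0.0441 + 0.0361 + 0.0196 + 0.0289 + 0.0225 + 0.0196 = 0.1708
Σp_2ᵢ² = 0.06² + 0.36² + 0.33² + 0.07² + 0.12² + 0.06² = 0.0036 + 0.1296 + 0.1089 + 0.0049 + 0.0144 + 0.0036 = 0.2650
O = 0.1655 / √(0.1708 × 0.2650) = 0.1655 / 0.21275 = 0.7779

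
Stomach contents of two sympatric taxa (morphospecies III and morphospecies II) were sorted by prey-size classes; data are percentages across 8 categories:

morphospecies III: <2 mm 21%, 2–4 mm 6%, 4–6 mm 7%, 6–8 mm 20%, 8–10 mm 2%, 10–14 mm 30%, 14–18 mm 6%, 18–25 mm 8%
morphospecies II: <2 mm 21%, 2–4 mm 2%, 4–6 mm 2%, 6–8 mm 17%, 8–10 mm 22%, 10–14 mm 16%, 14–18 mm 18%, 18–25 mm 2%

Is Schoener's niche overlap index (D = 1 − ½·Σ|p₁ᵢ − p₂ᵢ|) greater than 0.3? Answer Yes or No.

Convert percentages to proportions (divide by 100).
Σ|p₁ᵢ − p₂ᵢ| = 0.00 + 0.04 + 0.05 + 0.03 + 0.20 + 0.14 + 0.12 + 0.06 = 0.64
D = 1 − ½ × 0.64 = 1 − 0.320 = 0.6800
D = 0.6800 > 0.3 → Yes.

Yes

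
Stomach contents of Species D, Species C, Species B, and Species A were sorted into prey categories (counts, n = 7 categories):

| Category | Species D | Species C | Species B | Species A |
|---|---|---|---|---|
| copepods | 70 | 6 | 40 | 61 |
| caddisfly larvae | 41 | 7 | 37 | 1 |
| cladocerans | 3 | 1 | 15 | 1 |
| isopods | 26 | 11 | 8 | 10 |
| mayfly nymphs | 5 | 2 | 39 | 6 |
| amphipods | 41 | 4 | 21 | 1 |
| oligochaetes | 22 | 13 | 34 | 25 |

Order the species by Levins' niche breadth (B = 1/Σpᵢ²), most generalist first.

Species B > Species C > Species D > Species A

Proportions for Species D (n=208): 70/208=0.3365, 41/208=0.1971, 3/208=0.0144, 26/208=0.1250, 5/208=0.0240, 41/208=0.1971, 22/208=0.1058
Proportions for Species C (n=44): 6/44=0.1364, 7/44=0.1591, 1/44=0.0227, 11/44=0.2500, 2/44=0.0455, 4/44=0.0909, 13/44=0.2955
Proportions for Species B (n=194): 40/194=0.2062, 37/194=0.1907, 15/194=0.0773, 8/194=0.0412, 39/194=0.2010, 21/194=0.1082, 34/194=0.1753
Proportions for Species A (n=105): 61/105=0.5810, 1/105=0.0095, 1/105=0.0095, 10/105=0.0952, 6/105=0.0571, 1/105=0.0095, 25/105=0.2381
Σp_Dᵢ² = 0.3365² + 0.1971² + 0.0144² + 0.1250² + 0.0240² + 0.1971² + 0.1058² = 0.113232 + 0.038848 + 0.000207 + 0.015625 + 0.000576 + 0.038848 + 0.011194 = 0.218530
B_D = 1 / 0.218530 = 4.5760
Σp_Cᵢ² = 0.1364² + 0.1591² + 0.0227² + 0.2500² + 0.0455² + 0.0909² + 0.2955² = 0.018605 + 0.025313 + 0.000515 + 0.062500 + 0.002070 + 0.008263 + 0.087320 = 0.204586
B_C = 1 / 0.204586 = 4.8879
Σp_Bᵢ² = 0.2062² + 0.1907² + 0.0773² + 0.0412² + 0.2010² + 0.1082² + 0.1753² = 0.042518 + 0.036366 + 0.005975 + 0.001697 + 0.040401 + 0.011707 + 0.030730 = 0.169394
B_B = 1 / 0.169394 = 5.9034
Σp_Aᵢ² = 0.5810² + 0.0095² + 0.0095² + 0.0952² + 0.0571² + 0.0095² + 0.2381² = 0.337561 + 0.000090 + 0.000090 + 0.009063 + 0.003260 + 0.000090 + 0.056692 = 0.406846
B_A = 1 / 0.406846 = 2.4579
Ranking by B (broadest → narrowest): Species B (5.90) > Species C (4.89) > Species D (4.58) > Species A (2.46)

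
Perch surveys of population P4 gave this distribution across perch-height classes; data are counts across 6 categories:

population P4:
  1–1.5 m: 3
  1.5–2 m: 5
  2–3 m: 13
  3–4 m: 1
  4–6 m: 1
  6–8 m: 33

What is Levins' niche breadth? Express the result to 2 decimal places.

Proportions for population P4 (n=56): 3/56=0.0536, 5/56=0.0893, 13/56=0.2321, 1/56=0.0179, 1/56=0.0179, 33/56=0.5893
Σpᵢ² = 0.0536² + 0.0893² + 0.2321² + 0.0179² + 0.0179² + 0.5893² = 0.002873 + 0.007974 + 0.053870 + 0.000320 + 0.000320 + 0.347274 = 0.412631
B = 1 / 0.412631 = 2.4235

2.42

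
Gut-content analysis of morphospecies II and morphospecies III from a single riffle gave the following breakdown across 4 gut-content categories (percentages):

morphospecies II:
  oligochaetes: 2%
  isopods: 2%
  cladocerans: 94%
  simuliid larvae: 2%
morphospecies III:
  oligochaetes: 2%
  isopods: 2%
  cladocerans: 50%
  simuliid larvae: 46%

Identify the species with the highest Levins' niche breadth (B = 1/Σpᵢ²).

Convert percentages to proportions (divide by 100).
Σp_IIᵢ² = 0.02² + 0.02² + 0.94² + 0.02² = 0.0004 + 0.0004 + 0.8836 + 0.0004 = 0.8848
B_II = 1 / 0.8848 = 1.1302
Σp_IIIᵢ² = 0.02² + 0.02² + 0.50² + 0.46² = 0.0004 + 0.0004 + 0.2500 + 0.2116 = 0.4624
B_III = 1 / 0.4624 = 2.1626
Highest B → broadest niche (most generalist): morphospecies III (B = 2.16).

morphospecies III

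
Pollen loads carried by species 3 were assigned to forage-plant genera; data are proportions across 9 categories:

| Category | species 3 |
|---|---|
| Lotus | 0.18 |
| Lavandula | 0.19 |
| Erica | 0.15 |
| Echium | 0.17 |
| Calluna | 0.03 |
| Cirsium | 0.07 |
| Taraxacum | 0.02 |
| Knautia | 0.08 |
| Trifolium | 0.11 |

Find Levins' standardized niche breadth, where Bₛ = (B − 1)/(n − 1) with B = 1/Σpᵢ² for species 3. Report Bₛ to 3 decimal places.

Σpᵢ² = 0.18² + 0.19² + 0.15² + 0.17² + 0.03² + 0.07² + 0.02² + 0.08² + 0.11² = 0.0324 + 0.0361 + 0.0225 + 0.0289 + 0.0009 + 0.0049 + 0.0004 + 0.0064 + 0.0121 = 0.1446
B = 1 / 0.1446 = 6.91563
Bₛ = (B − 1)/(n − 1) = (6.91563 − 1)/(9 − 1) = 5.91563/8 = 0.73945

0.739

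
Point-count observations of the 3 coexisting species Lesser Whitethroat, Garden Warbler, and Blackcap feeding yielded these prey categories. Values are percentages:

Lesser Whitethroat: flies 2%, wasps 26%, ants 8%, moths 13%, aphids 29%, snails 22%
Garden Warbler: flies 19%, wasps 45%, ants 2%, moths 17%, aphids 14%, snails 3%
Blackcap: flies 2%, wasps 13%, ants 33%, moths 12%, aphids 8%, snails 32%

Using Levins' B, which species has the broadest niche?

Convert percentages to proportions (divide by 100).
Σp_Whitᵢ² = 0.02² + 0.26² + 0.08² + 0.13² + 0.29² + 0.22² = 0.0004 + 0.0676 + 0.0064 + 0.0169 + 0.0841 + 0.0484 = 0.2238
B_Whit = 1 / 0.2238 = 4.4683
Σp_Warbᵢ² = 0.19² + 0.45² + 0.02² + 0.17² + 0.14² + 0.03² = 0.0361 + 0.2025 + 0.0004 + 0.0289 + 0.0196 + 0.0009 = 0.2884
B_Warb = 1 / 0.2884 = 3.4674
Σp_Blacᵢ² = 0.02² + 0.13² + 0.33² + 0.12² + 0.08² + 0.32² = 0.0004 + 0.0169 + 0.1089 + 0.0144 + 0.0064 + 0.1024 = 0.2494
B_Blac = 1 / 0.2494 = 4.0096
Highest B → broadest niche (most generalist): Lesser Whitethroat (B = 4.47).

Lesser Whitethroat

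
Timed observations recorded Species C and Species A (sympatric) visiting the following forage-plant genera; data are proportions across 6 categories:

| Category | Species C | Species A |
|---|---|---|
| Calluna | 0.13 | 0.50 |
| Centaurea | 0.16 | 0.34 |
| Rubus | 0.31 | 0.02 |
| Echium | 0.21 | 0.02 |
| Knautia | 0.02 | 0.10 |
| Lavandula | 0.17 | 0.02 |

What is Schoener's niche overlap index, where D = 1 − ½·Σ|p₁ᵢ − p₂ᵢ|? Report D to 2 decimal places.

0.37

Σ|p₁ᵢ − p₂ᵢ| = 0.37 + 0.18 + 0.29 + 0.19 + 0.08 + 0.15 = 1.26
D = 1 − ½ × 1.26 = 1 − 0.630 = 0.3700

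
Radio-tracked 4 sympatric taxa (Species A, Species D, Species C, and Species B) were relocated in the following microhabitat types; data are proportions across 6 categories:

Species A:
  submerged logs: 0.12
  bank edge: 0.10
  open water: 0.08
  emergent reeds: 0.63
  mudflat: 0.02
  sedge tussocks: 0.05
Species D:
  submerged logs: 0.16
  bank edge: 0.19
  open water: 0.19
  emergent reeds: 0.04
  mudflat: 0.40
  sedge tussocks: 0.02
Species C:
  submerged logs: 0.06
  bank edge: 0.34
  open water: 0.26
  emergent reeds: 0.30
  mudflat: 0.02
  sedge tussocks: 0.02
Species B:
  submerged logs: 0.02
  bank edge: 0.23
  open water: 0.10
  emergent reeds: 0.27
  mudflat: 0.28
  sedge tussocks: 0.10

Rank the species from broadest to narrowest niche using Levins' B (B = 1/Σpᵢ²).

Species B > Species D > Species C > Species A

Σp_Aᵢ² = 0.12² + 0.10² + 0.08² + 0.63² + 0.02² + 0.05² = 0.0144 + 0.0100 + 0.0064 + 0.3969 + 0.0004 + 0.0025 = 0.4306
B_A = 1 / 0.4306 = 2.3223
Σp_Dᵢ² = 0.16² + 0.19² + 0.19² + 0.04² + 0.40² + 0.02² = 0.0256 + 0.0361 + 0.0361 + 0.0016 + 0.1600 + 0.0004 = 0.2598
B_D = 1 / 0.2598 = 3.8491
Σp_Cᵢ² = 0.06² + 0.34² + 0.26² + 0.30² + 0.02² + 0.02² = 0.0036 + 0.1156 + 0.0676 + 0.0900 + 0.0004 + 0.0004 = 0.2776
B_C = 1 / 0.2776 = 3.6023
Σp_Bᵢ² = 0.02² + 0.23² + 0.10² + 0.27² + 0.28² + 0.10² = 0.0004 + 0.0529 + 0.0100 + 0.0729 + 0.0784 + 0.0100 = 0.2246
B_B = 1 / 0.2246 = 4.4524
Ranking by B (broadest → narrowest): Species B (4.45) > Species D (3.85) > Species C (3.60) > Species A (2.32)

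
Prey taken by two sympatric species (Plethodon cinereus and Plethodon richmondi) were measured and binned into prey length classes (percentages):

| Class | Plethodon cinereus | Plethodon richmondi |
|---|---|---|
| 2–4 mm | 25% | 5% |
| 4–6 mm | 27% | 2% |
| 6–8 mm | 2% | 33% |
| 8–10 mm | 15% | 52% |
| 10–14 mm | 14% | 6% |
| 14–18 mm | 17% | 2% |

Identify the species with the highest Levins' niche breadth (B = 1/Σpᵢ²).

Convert percentages to proportions (divide by 100).
Σp_cineᵢ² = 0.25² + 0.27² + 0.02² + 0.15² + 0.14² + 0.17² = 0.0625 + 0.0729 + 0.0004 + 0.0225 + 0.0196 + 0.0289 = 0.2068
B_cine = 1 / 0.2068 = 4.8356
Σp_richᵢ² = 0.05² + 0.02² + 0.33² + 0.52² + 0.06² + 0.02² = 0.0025 + 0.0004 + 0.1089 + 0.2704 + 0.0036 + 0.0004 = 0.3862
B_rich = 1 / 0.3862 = 2.5893
Highest B → broadest niche (most generalist): Plethodon cinereus (B = 4.84).

Plethodon cinereus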